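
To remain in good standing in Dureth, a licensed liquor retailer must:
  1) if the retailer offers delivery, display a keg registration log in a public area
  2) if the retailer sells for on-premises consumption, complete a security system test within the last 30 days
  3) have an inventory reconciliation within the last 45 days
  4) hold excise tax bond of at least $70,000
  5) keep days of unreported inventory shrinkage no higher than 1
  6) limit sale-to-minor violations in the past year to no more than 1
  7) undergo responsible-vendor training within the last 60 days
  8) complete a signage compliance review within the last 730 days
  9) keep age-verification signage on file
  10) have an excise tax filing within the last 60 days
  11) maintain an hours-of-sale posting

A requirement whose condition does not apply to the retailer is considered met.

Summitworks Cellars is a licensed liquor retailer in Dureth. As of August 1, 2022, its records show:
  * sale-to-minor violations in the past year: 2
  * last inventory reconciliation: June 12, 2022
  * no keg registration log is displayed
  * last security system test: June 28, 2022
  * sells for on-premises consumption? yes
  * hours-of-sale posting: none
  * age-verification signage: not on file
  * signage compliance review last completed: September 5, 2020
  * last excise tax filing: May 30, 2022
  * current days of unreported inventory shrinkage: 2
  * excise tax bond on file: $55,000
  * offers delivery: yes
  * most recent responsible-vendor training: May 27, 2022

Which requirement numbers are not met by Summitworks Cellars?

1. condition 'offers delivery' holds; keg registration log absent → not met
2. condition 'sells for on-premises consumption' holds; security system test 34 days ago vs limit 30 → not met
3. inventory reconciliation 50 days ago vs limit 45 → not met
4. excise tax bond $55,000 < $70,000 → not met
5. days of unreported inventory shrinkage 2 > 1 → not met
6. sale-to-minor violations in the past year 2 > 1 → not met
7. responsible-vendor training 66 days ago vs limit 60 → not met
8. signage compliance review 695 days ago vs limit 730 → met
9. age-verification signage absent → not met
10. excise tax filing 63 days ago vs limit 60 → not met
11. hours-of-sale posting absent → not met
Not met: 1, 2, 3, 4, 5, 6, 7, 9, 10, 11

1, 2, 3, 4, 5, 6, 7, 9, 10, 11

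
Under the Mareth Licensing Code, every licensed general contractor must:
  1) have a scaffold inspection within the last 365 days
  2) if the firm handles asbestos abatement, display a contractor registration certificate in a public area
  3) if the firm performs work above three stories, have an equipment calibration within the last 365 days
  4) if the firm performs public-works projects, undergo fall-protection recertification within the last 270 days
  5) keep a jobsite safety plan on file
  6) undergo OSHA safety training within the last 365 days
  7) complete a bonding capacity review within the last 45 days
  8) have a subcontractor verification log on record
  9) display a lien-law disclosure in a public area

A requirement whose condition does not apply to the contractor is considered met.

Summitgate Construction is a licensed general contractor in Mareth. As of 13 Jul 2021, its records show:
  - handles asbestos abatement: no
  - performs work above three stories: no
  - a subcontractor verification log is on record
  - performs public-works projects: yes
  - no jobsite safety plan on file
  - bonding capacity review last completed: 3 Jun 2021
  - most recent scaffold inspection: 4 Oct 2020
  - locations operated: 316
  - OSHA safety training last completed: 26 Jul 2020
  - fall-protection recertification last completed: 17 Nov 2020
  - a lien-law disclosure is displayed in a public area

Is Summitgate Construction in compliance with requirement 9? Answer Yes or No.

9. lien-law disclosure present → met

Yes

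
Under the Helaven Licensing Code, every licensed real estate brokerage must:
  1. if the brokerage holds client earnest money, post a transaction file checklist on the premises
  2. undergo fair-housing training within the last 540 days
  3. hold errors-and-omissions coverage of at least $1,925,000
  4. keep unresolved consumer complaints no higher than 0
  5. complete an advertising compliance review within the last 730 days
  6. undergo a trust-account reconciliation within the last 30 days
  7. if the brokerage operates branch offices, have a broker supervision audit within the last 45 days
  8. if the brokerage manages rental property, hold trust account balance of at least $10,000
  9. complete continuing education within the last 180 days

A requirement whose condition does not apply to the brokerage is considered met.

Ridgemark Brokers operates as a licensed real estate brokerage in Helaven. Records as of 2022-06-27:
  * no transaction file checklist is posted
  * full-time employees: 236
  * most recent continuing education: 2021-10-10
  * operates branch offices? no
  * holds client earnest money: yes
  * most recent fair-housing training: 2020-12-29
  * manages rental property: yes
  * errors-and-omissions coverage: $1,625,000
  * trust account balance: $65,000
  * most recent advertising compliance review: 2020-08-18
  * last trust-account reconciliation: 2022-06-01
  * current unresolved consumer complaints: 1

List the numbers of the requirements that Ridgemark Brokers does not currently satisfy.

1. condition 'holds client earnest money' holds; transaction file checklist absent → not met
2. fair-housing training 545 days ago vs limit 540 → not met
3. errors-and-omissions coverage $1,625,000 < $1,925,000 → not met
4. unresolved consumer complaints 1 > 0 → not met
5. advertising compliance review 678 days ago vs limit 730 → met
6. trust-account reconciliation 26 days ago vs limit 30 → met
7. condition 'operates branch offices' does not hold → requirement n/a → met
8. condition 'manages rental property' holds; trust account balance $65,000 ≥ $10,000 → met
9. continuing education 260 days ago vs limit 180 → not met
Not met: 1, 2, 3, 4, 9

1, 2, 3, 4, 9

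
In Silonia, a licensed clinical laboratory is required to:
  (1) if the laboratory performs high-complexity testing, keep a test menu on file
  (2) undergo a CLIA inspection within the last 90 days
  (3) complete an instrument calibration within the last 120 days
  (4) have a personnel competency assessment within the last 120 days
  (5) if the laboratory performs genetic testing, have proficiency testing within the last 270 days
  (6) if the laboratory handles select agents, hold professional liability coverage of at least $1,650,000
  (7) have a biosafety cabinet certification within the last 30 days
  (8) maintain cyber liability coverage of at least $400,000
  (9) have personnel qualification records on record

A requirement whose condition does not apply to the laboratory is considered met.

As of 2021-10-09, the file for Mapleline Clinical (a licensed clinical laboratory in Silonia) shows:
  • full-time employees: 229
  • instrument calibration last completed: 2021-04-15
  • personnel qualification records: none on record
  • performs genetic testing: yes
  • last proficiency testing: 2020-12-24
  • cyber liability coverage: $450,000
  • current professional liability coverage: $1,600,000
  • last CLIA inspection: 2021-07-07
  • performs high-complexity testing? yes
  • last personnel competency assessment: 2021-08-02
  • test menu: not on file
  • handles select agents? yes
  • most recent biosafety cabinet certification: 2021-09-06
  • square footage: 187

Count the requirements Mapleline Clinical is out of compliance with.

1. condition 'performs high-complexity testing' holds; test menu absent → not met
2. CLIA inspection 94 days ago vs limit 90 → not met
3. instrument calibration 177 days ago vs limit 120 → not met
4. personnel competency assessment 68 days ago vs limit 120 → met
5. condition 'performs genetic testing' holds; proficiency testing 289 days ago vs limit 270 → not met
6. condition 'handles select agents' holds; professional liability coverage $1,600,000 < $1,650,000 → not met
7. biosafety cabinet certification 33 days ago vs limit 30 → not met
8. cyber liability coverage $450,000 ≥ $400,000 → met
9. personnel qualification records absent → not met
Not met: 7 of 9

7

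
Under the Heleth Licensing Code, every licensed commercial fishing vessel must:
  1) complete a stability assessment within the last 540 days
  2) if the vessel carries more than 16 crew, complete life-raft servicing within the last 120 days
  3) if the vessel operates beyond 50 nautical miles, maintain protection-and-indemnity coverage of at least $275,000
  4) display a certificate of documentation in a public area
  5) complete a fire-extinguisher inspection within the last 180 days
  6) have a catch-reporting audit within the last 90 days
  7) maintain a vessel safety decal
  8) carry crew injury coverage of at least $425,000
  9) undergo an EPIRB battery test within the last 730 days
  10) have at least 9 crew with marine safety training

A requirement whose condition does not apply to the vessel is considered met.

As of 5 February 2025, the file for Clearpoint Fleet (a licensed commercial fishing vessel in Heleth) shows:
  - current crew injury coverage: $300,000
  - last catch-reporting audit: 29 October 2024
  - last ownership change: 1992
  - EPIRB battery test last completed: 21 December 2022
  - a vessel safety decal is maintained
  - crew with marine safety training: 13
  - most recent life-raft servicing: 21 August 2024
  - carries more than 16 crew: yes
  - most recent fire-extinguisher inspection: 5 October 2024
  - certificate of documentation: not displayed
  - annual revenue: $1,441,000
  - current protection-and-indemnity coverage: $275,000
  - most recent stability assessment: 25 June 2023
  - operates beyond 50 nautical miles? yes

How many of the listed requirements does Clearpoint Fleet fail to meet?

6

1. stability assessment 591 days ago vs limit 540 → not met
2. condition 'carries more than 16 crew' holds; life-raft servicing 168 days ago vs limit 120 → not met
3. condition 'operates beyond 50 nautical miles' holds; protection-and-indemnity coverage $275,000 ≥ $275,000 → met
4. certificate of documentation absent → not met
5. fire-extinguisher inspection 123 days ago vs limit 180 → met
6. catch-reporting audit 99 days ago vs limit 90 → not met
7. vessel safety decal present → met
8. crew injury coverage $300,000 < $425,000 → not met
9. EPIRB battery test 777 days ago vs limit 730 → not met
10. crew with marine safety training 13 ≥ 9 → met
Not met: 6 of 10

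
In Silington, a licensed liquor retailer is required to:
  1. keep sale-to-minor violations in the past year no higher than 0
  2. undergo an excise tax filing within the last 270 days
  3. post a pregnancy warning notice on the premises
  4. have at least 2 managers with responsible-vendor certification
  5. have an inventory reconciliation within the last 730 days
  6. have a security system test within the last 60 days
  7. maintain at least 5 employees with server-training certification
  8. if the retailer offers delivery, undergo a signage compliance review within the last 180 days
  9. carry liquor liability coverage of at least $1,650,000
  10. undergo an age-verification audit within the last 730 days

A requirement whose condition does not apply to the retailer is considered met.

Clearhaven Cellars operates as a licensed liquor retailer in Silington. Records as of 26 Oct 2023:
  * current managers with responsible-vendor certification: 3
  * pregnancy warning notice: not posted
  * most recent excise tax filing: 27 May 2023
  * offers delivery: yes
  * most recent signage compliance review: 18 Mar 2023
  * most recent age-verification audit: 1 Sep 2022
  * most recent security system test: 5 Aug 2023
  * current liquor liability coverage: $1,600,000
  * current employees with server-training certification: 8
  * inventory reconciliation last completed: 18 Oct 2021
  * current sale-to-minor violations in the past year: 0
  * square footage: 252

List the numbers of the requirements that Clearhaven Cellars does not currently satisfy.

3, 5, 6, 8, 9

1. sale-to-minor violations in the past year 0 ≤ 0 → met
2. excise tax filing 152 days ago vs limit 270 → met
3. pregnancy warning notice absent → not met
4. managers with responsible-vendor certification 3 ≥ 2 → met
5. inventory reconciliation 738 days ago vs limit 730 → not met
6. security system test 82 days ago vs limit 60 → not met
7. employees with server-training certification 8 ≥ 5 → met
8. condition 'offers delivery' holds; signage compliance review 222 days ago vs limit 180 → not met
9. liquor liability coverage $1,600,000 < $1,650,000 → not met
10. age-verification audit 420 days ago vs limit 730 → met
Not met: 3, 5, 6, 8, 9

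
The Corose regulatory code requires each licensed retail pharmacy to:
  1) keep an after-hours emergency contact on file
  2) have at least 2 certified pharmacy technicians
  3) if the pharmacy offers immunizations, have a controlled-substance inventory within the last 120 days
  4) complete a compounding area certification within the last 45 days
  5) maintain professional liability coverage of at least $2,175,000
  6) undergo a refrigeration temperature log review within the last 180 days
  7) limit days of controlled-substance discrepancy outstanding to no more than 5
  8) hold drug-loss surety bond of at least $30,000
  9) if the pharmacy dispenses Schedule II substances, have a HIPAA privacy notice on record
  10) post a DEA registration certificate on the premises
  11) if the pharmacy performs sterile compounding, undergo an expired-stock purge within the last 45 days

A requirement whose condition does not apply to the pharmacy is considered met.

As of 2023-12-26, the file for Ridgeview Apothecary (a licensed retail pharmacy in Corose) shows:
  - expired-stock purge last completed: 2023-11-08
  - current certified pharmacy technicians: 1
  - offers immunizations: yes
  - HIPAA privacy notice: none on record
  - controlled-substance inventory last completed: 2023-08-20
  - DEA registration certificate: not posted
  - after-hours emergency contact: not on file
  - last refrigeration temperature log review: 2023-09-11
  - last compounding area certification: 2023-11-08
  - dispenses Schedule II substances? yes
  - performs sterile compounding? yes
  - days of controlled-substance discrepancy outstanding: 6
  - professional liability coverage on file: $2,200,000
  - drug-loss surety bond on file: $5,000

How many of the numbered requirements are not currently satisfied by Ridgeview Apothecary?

9

1. after-hours emergency contact absent → not met
2. certified pharmacy technicians 1 < 2 → not met
3. condition 'offers immunizations' holds; controlled-substance inventory 128 days ago vs limit 120 → not met
4. compounding area certification 48 days ago vs limit 45 → not met
5. professional liability coverage $2,200,000 ≥ $2,175,000 → met
6. refrigeration temperature log review 106 days ago vs limit 180 → met
7. days of controlled-substance discrepancy outstanding 6 > 5 → not met
8. drug-loss surety bond $5,000 < $30,000 → not met
9. condition 'dispenses Schedule II substances' holds; HIPAA privacy notice absent → not met
10. DEA registration certificate absent → not met
11. condition 'performs sterile compounding' holds; expired-stock purge 48 days ago vs limit 45 → not met
Not met: 9 of 11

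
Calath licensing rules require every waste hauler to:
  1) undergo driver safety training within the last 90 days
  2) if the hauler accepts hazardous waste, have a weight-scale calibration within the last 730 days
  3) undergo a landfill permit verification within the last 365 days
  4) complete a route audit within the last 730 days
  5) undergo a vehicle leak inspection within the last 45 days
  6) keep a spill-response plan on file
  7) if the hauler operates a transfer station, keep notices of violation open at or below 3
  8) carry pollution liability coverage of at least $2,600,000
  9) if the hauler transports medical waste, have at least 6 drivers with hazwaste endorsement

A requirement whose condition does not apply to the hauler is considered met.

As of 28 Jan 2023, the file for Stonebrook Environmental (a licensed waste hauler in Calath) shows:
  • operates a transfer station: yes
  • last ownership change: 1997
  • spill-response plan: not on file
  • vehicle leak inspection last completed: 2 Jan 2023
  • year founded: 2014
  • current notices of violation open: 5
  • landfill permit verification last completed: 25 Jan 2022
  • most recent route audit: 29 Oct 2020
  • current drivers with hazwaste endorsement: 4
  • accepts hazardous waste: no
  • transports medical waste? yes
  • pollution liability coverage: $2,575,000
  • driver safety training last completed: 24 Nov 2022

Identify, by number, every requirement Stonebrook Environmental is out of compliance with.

3, 4, 6, 7, 8, 9

1. driver safety training 65 days ago vs limit 90 → met
2. condition 'accepts hazardous waste' does not hold → requirement n/a → met
3. landfill permit verification 368 days ago vs limit 365 → not met
4. route audit 821 days ago vs limit 730 → not met
5. vehicle leak inspection 26 days ago vs limit 45 → met
6. spill-response plan absent → not met
7. condition 'operates a transfer station' holds; notices of violation open 5 > 3 → not met
8. pollution liability coverage $2,575,000 < $2,600,000 → not met
9. condition 'transports medical waste' holds; drivers with hazwaste endorsement 4 < 6 → not met
Not met: 3, 4, 6, 7, 8, 9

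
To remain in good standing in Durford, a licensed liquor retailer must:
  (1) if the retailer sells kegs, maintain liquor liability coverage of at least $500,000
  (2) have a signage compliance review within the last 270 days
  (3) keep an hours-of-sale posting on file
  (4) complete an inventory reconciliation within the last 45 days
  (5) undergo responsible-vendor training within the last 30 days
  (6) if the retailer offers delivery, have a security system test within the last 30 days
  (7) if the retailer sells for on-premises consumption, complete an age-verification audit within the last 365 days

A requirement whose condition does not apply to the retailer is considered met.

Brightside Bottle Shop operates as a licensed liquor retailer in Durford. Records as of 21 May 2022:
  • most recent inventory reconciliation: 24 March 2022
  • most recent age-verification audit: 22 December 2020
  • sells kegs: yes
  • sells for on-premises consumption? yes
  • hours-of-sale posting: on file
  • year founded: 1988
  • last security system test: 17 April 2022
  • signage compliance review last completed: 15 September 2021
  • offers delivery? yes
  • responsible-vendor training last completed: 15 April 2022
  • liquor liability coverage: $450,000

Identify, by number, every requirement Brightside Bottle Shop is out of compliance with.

1. condition 'sells kegs' holds; liquor liability coverage $450,000 < $500,000 → not met
2. signage compliance review 248 days ago vs limit 270 → met
3. hours-of-sale posting present → met
4. inventory reconciliation 58 days ago vs limit 45 → not met
5. responsible-vendor training 36 days ago vs limit 30 → not met
6. condition 'offers delivery' holds; security system test 34 days ago vs limit 30 → not met
7. condition 'sells for on-premises consumption' holds; age-verification audit 515 days ago vs limit 365 → not met
Not met: 1, 4, 5, 6, 7

1, 4, 5, 6, 7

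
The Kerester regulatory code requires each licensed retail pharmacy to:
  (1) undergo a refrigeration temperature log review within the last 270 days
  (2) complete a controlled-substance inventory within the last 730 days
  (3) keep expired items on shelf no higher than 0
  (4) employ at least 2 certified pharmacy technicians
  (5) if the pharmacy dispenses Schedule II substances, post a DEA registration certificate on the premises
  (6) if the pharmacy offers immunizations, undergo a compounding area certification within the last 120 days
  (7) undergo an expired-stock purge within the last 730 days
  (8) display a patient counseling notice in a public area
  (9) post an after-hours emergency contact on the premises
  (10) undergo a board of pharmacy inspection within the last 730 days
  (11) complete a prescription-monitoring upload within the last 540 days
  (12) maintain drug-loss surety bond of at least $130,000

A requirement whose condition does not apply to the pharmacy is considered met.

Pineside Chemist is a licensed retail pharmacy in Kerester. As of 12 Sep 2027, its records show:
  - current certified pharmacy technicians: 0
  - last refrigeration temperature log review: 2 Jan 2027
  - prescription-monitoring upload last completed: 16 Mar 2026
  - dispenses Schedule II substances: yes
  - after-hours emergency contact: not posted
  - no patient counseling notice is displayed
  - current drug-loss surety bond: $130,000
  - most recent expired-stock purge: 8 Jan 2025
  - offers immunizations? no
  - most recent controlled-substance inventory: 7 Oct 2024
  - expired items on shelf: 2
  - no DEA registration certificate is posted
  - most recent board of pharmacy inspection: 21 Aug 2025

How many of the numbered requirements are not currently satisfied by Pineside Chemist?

1. refrigeration temperature log review 253 days ago vs limit 270 → met
2. controlled-substance inventory 1070 days ago vs limit 730 → not met
3. expired items on shelf 2 > 0 → not met
4. certified pharmacy technicians 0 < 2 → not met
5. condition 'dispenses Schedule II substances' holds; DEA registration certificate absent → not met
6. condition 'offers immunizations' does not hold → requirement n/a → met
7. expired-stock purge 977 days ago vs limit 730 → not met
8. patient counseling notice absent → not met
9. after-hours emergency contact absent → not met
10. board of pharmacy inspection 752 days ago vs limit 730 → not met
11. prescription-monitoring upload 545 days ago vs limit 540 → not met
12. drug-loss surety bond $130,000 ≥ $130,000 → met
Not met: 9 of 12

9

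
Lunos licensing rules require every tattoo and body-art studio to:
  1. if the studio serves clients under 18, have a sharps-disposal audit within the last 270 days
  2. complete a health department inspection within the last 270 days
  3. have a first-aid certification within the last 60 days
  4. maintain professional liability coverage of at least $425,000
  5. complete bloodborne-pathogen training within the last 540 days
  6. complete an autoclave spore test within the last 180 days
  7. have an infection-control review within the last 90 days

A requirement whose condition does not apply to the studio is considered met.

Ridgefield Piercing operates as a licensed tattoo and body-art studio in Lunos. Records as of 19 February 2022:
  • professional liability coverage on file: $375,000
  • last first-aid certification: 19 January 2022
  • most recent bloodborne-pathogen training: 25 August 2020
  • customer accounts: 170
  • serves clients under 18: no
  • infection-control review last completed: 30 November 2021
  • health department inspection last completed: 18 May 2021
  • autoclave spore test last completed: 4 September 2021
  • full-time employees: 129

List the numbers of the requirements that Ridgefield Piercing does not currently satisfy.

1. condition 'serves clients under 18' does not hold → requirement n/a → met
2. health department inspection 277 days ago vs limit 270 → not met
3. first-aid certification 31 days ago vs limit 60 → met
4. professional liability coverage $375,000 < $425,000 → not met
5. bloodborne-pathogen training 543 days ago vs limit 540 → not met
6. autoclave spore test 168 days ago vs limit 180 → met
7. infection-control review 81 days ago vs limit 90 → met
Not met: 2, 4, 5

2, 4, 5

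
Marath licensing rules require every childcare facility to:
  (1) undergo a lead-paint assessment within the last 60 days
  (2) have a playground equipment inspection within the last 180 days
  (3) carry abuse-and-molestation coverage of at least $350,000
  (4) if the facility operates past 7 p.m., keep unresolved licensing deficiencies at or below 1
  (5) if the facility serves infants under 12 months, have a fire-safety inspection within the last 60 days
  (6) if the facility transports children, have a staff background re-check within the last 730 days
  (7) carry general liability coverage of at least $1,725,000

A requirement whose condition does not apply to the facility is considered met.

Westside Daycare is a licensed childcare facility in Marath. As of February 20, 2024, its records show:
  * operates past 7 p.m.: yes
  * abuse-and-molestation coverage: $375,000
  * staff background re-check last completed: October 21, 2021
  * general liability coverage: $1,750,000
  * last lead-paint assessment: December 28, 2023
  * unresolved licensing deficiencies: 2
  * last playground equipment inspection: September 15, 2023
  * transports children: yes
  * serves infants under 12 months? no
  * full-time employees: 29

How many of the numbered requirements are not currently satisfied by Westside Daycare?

2

1. lead-paint assessment 54 days ago vs limit 60 → met
2. playground equipment inspection 158 days ago vs limit 180 → met
3. abuse-and-molestation coverage $375,000 ≥ $350,000 → met
4. condition 'operates past 7 p.m.' holds; unresolved licensing deficiencies 2 > 1 → not met
5. condition 'serves infants under 12 months' does not hold → requirement n/a → met
6. condition 'transports children' holds; staff background re-check 852 days ago vs limit 730 → not met
7. general liability coverage $1,750,000 ≥ $1,725,000 → met
Not met: 2 of 7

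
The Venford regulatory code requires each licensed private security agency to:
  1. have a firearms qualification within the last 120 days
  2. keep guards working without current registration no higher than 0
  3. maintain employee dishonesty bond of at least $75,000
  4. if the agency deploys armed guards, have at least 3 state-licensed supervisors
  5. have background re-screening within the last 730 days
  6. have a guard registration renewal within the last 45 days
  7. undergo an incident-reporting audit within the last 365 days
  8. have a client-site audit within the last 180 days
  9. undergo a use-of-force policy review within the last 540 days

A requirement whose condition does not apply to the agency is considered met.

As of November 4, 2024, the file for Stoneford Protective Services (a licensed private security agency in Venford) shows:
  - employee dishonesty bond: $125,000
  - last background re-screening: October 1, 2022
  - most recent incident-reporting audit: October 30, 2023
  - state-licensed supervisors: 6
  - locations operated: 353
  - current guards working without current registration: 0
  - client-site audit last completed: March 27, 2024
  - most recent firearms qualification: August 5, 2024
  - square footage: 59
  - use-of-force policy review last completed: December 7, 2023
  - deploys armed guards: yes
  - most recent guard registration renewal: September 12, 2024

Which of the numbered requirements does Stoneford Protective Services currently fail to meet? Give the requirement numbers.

1. firearms qualification 91 days ago vs limit 120 → met
2. guards working without current registration 0 ≤ 0 → met
3. employee dishonesty bond $125,000 ≥ $75,000 → met
4. condition 'deploys armed guards' holds; state-licensed supervisors 6 ≥ 3 → met
5. background re-screening 765 days ago vs limit 730 → not met
6. guard registration renewal 53 days ago vs limit 45 → not met
7. incident-reporting audit 371 days ago vs limit 365 → not met
8. client-site audit 222 days ago vs limit 180 → not met
9. use-of-force policy review 333 days ago vs limit 540 → met
Not met: 5, 6, 7, 8

5, 6, 7, 8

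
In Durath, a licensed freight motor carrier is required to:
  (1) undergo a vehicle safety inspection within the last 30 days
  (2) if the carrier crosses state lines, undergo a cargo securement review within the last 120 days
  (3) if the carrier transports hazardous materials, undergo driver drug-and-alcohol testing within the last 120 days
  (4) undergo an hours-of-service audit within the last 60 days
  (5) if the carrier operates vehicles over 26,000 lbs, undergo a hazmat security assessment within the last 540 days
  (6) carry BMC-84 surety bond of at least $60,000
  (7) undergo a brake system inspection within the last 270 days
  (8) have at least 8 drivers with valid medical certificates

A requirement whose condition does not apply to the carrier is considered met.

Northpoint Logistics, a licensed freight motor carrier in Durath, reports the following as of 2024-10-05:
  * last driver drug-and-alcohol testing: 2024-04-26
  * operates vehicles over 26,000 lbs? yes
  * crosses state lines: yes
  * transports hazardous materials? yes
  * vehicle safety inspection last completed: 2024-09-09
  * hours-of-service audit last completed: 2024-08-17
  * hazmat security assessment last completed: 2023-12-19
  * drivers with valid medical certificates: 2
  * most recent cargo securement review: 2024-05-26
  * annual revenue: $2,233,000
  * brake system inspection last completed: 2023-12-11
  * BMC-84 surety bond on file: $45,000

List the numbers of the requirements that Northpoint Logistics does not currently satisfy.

1. vehicle safety inspection 26 days ago vs limit 30 → met
2. condition 'crosses state lines' holds; cargo securement review 132 days ago vs limit 120 → not met
3. condition 'transports hazardous materials' holds; driver drug-and-alcohol testing 162 days ago vs limit 120 → not met
4. hours-of-service audit 49 days ago vs limit 60 → met
5. condition 'operates vehicles over 26,000 lbs' holds; hazmat security assessment 291 days ago vs limit 540 → met
6. BMC-84 surety bond $45,000 < $60,000 → not met
7. brake system inspection 299 days ago vs limit 270 → not met
8. drivers with valid medical certificates 2 < 8 → not met
Not met: 2, 3, 6, 7, 8

2, 3, 6, 7, 8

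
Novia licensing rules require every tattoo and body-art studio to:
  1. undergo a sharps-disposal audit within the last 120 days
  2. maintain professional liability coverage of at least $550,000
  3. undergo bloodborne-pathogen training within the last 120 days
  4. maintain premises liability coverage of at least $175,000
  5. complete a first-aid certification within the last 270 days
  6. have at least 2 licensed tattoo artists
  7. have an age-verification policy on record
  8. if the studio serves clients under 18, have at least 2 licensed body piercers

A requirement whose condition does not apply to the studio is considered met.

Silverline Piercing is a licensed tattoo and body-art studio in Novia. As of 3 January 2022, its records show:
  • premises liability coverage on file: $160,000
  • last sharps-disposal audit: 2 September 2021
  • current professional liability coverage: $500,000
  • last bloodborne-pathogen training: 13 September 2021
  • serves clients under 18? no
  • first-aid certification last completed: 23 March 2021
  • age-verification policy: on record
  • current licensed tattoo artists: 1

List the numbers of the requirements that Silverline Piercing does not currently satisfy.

1. sharps-disposal audit 123 days ago vs limit 120 → not met
2. professional liability coverage $500,000 < $550,000 → not met
3. bloodborne-pathogen training 112 days ago vs limit 120 → met
4. premises liability coverage $160,000 < $175,000 → not met
5. first-aid certification 286 days ago vs limit 270 → not met
6. licensed tattoo artists 1 < 2 → not met
7. age-verification policy present → met
8. condition 'serves clients under 18' does not hold → requirement n/a → met
Not met: 1, 2, 4, 5, 6

1, 2, 4, 5, 6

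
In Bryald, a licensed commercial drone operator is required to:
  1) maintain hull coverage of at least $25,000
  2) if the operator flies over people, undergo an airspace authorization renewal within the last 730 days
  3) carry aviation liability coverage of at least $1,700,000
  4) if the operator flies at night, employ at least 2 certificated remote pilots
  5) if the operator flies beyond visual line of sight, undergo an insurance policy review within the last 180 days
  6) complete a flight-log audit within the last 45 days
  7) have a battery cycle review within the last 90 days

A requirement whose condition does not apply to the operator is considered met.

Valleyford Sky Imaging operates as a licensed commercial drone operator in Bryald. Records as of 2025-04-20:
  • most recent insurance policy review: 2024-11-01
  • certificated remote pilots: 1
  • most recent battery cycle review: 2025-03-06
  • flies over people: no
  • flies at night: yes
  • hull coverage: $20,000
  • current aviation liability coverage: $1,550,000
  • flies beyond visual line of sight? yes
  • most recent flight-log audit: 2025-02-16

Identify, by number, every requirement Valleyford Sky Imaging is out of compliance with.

1, 3, 4, 6

1. hull coverage $20,000 < $25,000 → not met
2. condition 'flies over people' does not hold → requirement n/a → met
3. aviation liability coverage $1,550,000 < $1,700,000 → not met
4. condition 'flies at night' holds; certificated remote pilots 1 < 2 → not met
5. condition 'flies beyond visual line of sight' holds; insurance policy review 170 days ago vs limit 180 → met
6. flight-log audit 63 days ago vs limit 45 → not met
7. battery cycle review 45 days ago vs limit 90 → met
Not met: 1, 3, 4, 6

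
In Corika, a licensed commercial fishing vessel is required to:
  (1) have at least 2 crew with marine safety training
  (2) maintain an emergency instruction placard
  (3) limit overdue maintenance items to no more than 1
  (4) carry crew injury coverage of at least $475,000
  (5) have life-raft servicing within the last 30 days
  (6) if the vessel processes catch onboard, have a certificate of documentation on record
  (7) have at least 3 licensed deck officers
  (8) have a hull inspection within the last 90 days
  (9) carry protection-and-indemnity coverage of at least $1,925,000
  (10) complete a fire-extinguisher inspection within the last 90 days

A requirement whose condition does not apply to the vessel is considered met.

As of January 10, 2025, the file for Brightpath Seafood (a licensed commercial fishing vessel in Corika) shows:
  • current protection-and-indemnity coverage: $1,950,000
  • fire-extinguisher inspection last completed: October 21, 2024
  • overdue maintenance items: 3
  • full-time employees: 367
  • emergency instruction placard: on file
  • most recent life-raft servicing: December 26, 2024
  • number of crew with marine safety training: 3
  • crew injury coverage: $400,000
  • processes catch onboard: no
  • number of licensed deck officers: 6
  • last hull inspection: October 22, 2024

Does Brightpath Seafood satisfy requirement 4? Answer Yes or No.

4. crew injury coverage $400,000 < $475,000 → not met

No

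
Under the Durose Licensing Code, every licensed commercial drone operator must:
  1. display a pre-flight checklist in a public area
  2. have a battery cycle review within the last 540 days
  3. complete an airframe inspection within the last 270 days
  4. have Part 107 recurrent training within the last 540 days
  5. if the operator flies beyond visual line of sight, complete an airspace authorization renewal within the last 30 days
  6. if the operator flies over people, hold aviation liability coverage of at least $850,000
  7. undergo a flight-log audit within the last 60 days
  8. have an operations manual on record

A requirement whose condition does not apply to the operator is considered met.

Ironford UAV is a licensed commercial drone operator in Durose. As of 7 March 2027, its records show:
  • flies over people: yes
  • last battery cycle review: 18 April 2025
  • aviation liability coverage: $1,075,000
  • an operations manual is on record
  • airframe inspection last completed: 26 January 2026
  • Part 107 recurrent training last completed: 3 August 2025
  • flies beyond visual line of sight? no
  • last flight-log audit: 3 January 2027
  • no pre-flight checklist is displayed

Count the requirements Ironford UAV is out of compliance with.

5

1. pre-flight checklist absent → not met
2. battery cycle review 688 days ago vs limit 540 → not met
3. airframe inspection 405 days ago vs limit 270 → not met
4. Part 107 recurrent training 581 days ago vs limit 540 → not met
5. condition 'flies beyond visual line of sight' does not hold → requirement n/a → met
6. condition 'flies over people' holds; aviation liability coverage $1,075,000 ≥ $850,000 → met
7. flight-log audit 63 days ago vs limit 60 → not met
8. operations manual present → met
Not met: 5 of 8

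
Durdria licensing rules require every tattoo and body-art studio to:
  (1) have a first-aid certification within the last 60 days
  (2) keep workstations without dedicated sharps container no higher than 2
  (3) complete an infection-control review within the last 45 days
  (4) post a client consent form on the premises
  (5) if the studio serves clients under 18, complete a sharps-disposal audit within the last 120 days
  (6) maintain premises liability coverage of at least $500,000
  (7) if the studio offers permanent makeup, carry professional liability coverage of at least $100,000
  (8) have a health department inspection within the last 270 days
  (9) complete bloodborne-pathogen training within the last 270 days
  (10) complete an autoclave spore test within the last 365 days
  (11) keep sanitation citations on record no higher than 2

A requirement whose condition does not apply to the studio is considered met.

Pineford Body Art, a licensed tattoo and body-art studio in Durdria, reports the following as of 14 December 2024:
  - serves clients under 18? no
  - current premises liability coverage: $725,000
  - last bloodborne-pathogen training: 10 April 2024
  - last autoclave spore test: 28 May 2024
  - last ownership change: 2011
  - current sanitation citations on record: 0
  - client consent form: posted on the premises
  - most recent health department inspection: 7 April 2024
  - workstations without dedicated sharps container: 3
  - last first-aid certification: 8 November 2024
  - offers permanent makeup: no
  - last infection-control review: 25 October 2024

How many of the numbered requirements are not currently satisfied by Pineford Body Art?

1. first-aid certification 36 days ago vs limit 60 → met
2. workstations without dedicated sharps container 3 > 2 → not met
3. infection-control review 50 days ago vs limit 45 → not met
4. client consent form present → met
5. condition 'serves clients under 18' does not hold → requirement n/a → met
6. premises liability coverage $725,000 ≥ $500,000 → met
7. condition 'offers permanent makeup' does not hold → requirement n/a → met
8. health department inspection 251 days ago vs limit 270 → met
9. bloodborne-pathogen training 248 days ago vs limit 270 → met
10. autoclave spore test 200 days ago vs limit 365 → met
11. sanitation citations on record 0 ≤ 2 → met
Not met: 2 of 11

2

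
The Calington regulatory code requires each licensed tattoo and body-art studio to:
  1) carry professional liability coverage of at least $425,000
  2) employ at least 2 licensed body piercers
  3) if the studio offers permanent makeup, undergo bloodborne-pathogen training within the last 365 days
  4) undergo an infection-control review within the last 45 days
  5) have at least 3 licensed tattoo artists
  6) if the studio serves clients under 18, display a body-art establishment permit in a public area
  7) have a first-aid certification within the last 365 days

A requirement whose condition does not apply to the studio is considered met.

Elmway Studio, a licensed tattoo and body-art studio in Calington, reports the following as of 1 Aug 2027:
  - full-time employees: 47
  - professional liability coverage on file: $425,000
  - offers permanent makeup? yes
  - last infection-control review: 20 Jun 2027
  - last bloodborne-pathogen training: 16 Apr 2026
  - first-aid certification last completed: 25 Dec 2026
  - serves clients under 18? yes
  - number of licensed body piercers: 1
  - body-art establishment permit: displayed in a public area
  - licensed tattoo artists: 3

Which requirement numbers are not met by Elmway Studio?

1. professional liability coverage $425,000 ≥ $425,000 → met
2. licensed body piercers 1 < 2 → not met
3. condition 'offers permanent makeup' holds; bloodborne-pathogen training 472 days ago vs limit 365 → not met
4. infection-control review 42 days ago vs limit 45 → met
5. licensed tattoo artists 3 ≥ 3 → met
6. condition 'serves clients under 18' holds; body-art establishment permit present → met
7. first-aid certification 219 days ago vs limit 365 → met
Not met: 2, 3

2, 3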